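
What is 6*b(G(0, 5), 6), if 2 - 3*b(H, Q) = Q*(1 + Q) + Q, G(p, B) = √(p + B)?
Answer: -92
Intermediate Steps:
G(p, B) = √(B + p)
b(H, Q) = ⅔ - Q/3 - Q*(1 + Q)/3 (b(H, Q) = ⅔ - (Q*(1 + Q) + Q)/3 = ⅔ - (Q + Q*(1 + Q))/3 = ⅔ + (-Q/3 - Q*(1 + Q)/3) = ⅔ - Q/3 - Q*(1 + Q)/3)
6*b(G(0, 5), 6) = 6*(⅔ - ⅔*6 - ⅓*6²) = 6*(⅔ - 4 - ⅓*36) = 6*(⅔ - 4 - 12) = 6*(-46/3) = -92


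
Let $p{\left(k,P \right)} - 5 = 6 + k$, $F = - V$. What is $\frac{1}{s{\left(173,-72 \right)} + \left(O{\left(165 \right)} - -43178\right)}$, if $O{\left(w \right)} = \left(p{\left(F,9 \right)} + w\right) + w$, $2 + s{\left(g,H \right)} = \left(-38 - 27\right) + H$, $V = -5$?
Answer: $\frac{1}{43385} \approx 2.3049 \cdot 10^{-5}$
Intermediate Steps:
$F = 5$ ($F = \left(-1\right) \left(-5\right) = 5$)
$p{\left(k,P \right)} = 11 + k$ ($p{\left(k,P \right)} = 5 + \left(6 + k\right) = 11 + k$)
$s{\left(g,H \right)} = -67 + H$ ($s{\left(g,H \right)} = -2 + \left(\left(-38 - 27\right) + H\right) = -2 + \left(-65 + H\right) = -67 + H$)
$O{\left(w \right)} = 16 + 2 w$ ($O{\left(w \right)} = \left(\left(11 + 5\right) + w\right) + w = \left(16 + w\right) + w = 16 + 2 w$)
$\frac{1}{s{\left(173,-72 \right)} + \left(O{\left(165 \right)} - -43178\right)} = \frac{1}{\left(-67 - 72\right) + \left(\left(16 + 2 \cdot 165\right) - -43178\right)} = \frac{1}{-139 + \left(\left(16 + 330\right) + 43178\right)} = \frac{1}{-139 + \left(346 + 43178\right)} = \frac{1}{-139 + 43524} = \frac{1}{43385}$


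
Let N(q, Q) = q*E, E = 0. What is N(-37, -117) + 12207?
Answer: 12207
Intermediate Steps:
N(q, Q) = 0 (N(q, Q) = q*0 = 0)
N(-37, -117) + 12207 = 0 + 12207 = 12207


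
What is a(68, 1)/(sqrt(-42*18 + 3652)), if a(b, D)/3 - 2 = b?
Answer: 105*sqrt(181)/362 ≈ 3.9023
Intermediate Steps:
a(b, D) = 6 + 3*b
a(68, 1)/(sqrt(-42*18 + 3652)) = (6 + 3*68)/(sqrt(-42*18 + 3652)) = (6 + 204)/(sqrt(-756 + 3652)) = 210/(sqrt(2896)) = 210/((4*sqrt(181))) = 210*(sqrt(181)/724) = 105*sqrt(181)/362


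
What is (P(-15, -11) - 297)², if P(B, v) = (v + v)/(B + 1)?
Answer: 4276624/49 ≈ 87278.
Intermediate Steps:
P(B, v) = 2*v/(1 + B) (P(B, v) = (2*v)/(1 + B) = 2*v/(1 + B))
(P(-15, -11) - 297)² = (2*(-11)/(1 - 15) - 297)² = (2*(-11)/(-14) - 297)² = (2*(-11)*(-1/14) - 297)² = (11/7 - 297)² = (-2068/7)² = 4276624/49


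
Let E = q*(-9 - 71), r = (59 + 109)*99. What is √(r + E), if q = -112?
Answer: 2*√6398 ≈ 159.98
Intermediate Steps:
r = 16632 (r = 168*99 = 16632)
E = 8960 (E = -112*(-9 - 71) = -112*(-80) = 8960)
√(r + E) = √(16632 + 8960) = √25592 = 2*√6398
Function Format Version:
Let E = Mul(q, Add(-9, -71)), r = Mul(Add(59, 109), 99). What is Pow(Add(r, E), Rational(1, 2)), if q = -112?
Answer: Mul(2, Pow(6398, Rational(1, 2))) ≈ 159.98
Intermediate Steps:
r = 16632 (r = Mul(168, 99) = 16632)
E = 8960 (E = Mul(-112, Add(-9, -71)) = Mul(-112, -80) = 8960)
Pow(Add(r, E), Rational(1, 2)) = Pow(Add(16632, 8960), Rational(1, 2)) = Pow(25592, Rational(1, 2)) = Mul(2, Pow(6398, Rational(1, 2)))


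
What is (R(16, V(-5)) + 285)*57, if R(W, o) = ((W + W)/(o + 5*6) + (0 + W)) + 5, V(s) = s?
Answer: 437874/25 ≈ 17515.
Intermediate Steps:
R(W, o) = 5 + W + 2*W/(30 + o) (R(W, o) = ((2*W)/(o + 30) + W) + 5 = ((2*W)/(30 + o) + W) + 5 = (2*W/(30 + o) + W) + 5 = (W + 2*W/(30 + o)) + 5 = 5 + W + 2*W/(30 + o))
(R(16, V(-5)) + 285)*57 = ((150 + 5*(-5) + 32*16 + 16*(-5))/(30 - 5) + 285)*57 = ((150 - 25 + 512 - 80)/25 + 285)*57 = ((1/25)*557 + 285)*57 = (557/25 + 285)*57 = (7682/25)*57 = 437874/25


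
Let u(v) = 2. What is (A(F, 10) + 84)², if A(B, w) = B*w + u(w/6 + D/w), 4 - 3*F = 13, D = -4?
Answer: 3136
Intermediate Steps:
F = -3 (F = 4/3 - ⅓*13 = 4/3 - 13/3 = -3)
A(B, w) = 2 + B*w (A(B, w) = B*w + 2 = 2 + B*w)
(A(F, 10) + 84)² = ((2 - 3*10) + 84)² = ((2 - 30) + 84)² = (-28 + 84)² = 56² = 3136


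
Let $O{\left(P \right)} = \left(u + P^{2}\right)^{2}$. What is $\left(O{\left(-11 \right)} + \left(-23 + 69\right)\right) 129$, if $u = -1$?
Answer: $1863534$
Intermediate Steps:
$O{\left(P \right)} = \left(-1 + P^{2}\right)^{2}$
$\left(O{\left(-11 \right)} + \left(-23 + 69\right)\right) 129 = \left(\left(-1 + \left(-11\right)^{2}\right)^{2} + \left(-23 + 69\right)\right) 129 = \left(\left(-1 + 121\right)^{2} + 46\right) 129 = \left(120^{2} + 46\right) 129 = \left(14400 + 46\right) 129 = 14446 \cdot 129 = 1863534$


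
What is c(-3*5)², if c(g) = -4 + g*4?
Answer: 4096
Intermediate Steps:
c(g) = -4 + 4*g
c(-3*5)² = (-4 + 4*(-3*5))² = (-4 + 4*(-15))² = (-4 - 60)² = (-64)² = 4096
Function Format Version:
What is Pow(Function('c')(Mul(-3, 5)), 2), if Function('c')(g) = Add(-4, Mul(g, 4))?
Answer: 4096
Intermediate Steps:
Function('c')(g) = Add(-4, Mul(4, g))
Pow(Function('c')(Mul(-3, 5)), 2) = Pow(Add(-4, Mul(4, Mul(-3, 5))), 2) = Pow(Add(-4, Mul(4, -15)), 2) = Pow(Add(-4, -60), 2) = Pow(-64, 2) = 4096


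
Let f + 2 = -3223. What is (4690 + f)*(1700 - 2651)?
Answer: -1393215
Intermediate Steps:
f = -3225 (f = -2 - 3223 = -3225)
(4690 + f)*(1700 - 2651) = (4690 - 3225)*(1700 - 2651) = 1465*(-951) = -1393215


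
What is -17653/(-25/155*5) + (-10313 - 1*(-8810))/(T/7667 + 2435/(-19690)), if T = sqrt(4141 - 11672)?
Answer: 105442840664359/3106525075 + 7897850172*I*sqrt(7531)/621305015 ≈ 33942.0 + 1103.1*I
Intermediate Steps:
T = I*sqrt(7531) (T = sqrt(-7531) = I*sqrt(7531) ≈ 86.781*I)
-17653/(-25/155*5) + (-10313 - 1*(-8810))/(T/7667 + 2435/(-19690)) = -17653/(-25/155*5) + (-10313 - 1*(-8810))/((I*sqrt(7531))/7667 + 2435/(-19690)) = -17653/(-25*1/155*5) + (-10313 + 8810)/((I*sqrt(7531))*(1/7667) + 2435*(-1/19690)) = -17653/((-5/31*5)) - 1503/(I*sqrt(7531)/7667 - 487/3938) = -17653/(-25/31) - 1503/(-487/3938 + I*sqrt(7531)/7667) = -17653*(-31/25) - 1503/(-487/3938 + I*sqrt(7531)/7667) = 547243/25 - 1503/(-487/3938 + I*sqrt(7531)/7667)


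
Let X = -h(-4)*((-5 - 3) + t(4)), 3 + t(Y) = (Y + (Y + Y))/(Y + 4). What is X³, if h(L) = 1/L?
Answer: -6859/512 ≈ -13.396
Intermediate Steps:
h(L) = 1/L
t(Y) = -3 + 3*Y/(4 + Y) (t(Y) = -3 + (Y + (Y + Y))/(Y + 4) = -3 + (Y + 2*Y)/(4 + Y) = -3 + (3*Y)/(4 + Y) = -3 + 3*Y/(4 + Y))
X = -19/8 (X = -((-5 - 3) - 12/(4 + 4))/(-4) = -(-1)*(-8 - 12/8)/4 = -(-1)*(-8 - 12*⅛)/4 = -(-1)*(-8 - 3/2)/4 = -(-1)*(-19)/(4*2) = -1*19/8 = -19/8 ≈ -2.3750)
X³ = (-19/8)³ = -6859/512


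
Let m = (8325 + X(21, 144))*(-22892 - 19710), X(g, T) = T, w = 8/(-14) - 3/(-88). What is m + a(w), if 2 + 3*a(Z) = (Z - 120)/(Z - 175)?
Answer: -39013268871615/108131 ≈ -3.6080e+8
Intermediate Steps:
w = -331/616 (w = 8*(-1/14) - 3*(-1/88) = -4/7 + 3/88 = -331/616 ≈ -0.53734)
m = -360796338 (m = (8325 + 144)*(-22892 - 19710) = 8469*(-42602) = -360796338)
a(Z) = -⅔ + (-120 + Z)/(3*(-175 + Z)) (a(Z) = -⅔ + ((Z - 120)/(Z - 175))/3 = -⅔ + ((-120 + Z)/(-175 + Z))/3 = -⅔ + (-120 + Z)/(3*(-175 + Z)))
m + a(w) = -360796338 + (230 - 1*(-331/616))/(3*(-175 - 331/616)) = -360796338 + (230 + 331/616)/(3*(-108131/616)) = -360796338 + (⅓)*(-616/108131)*(142011/616) = -360796338 - 47337/108131 = -39013268871615/108131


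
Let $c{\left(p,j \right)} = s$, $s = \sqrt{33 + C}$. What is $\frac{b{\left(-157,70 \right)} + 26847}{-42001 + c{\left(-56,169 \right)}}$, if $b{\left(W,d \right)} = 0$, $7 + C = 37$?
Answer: $- \frac{1127600847}{1764083938} - \frac{80541 \sqrt{7}}{1764083938} \approx -0.63932$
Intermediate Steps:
$C = 30$ ($C = -7 + 37 = 30$)
$s = 3 \sqrt{7}$ ($s = \sqrt{33 + 30} = \sqrt{63} = 3 \sqrt{7} \approx 7.9373$)
$c{\left(p,j \right)} = 3 \sqrt{7}$
$\frac{b{\left(-157,70 \right)} + 26847}{-42001 + c{\left(-56,169 \right)}} = \frac{0 + 26847}{-42001 + 3 \sqrt{7}} = \frac{26847}{-42001 + 3 \sqrt{7}}$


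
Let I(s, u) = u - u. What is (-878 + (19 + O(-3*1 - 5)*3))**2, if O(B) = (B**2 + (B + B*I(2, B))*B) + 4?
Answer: 214369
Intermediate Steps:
I(s, u) = 0
O(B) = 4 + 2*B**2 (O(B) = (B**2 + (B + B*0)*B) + 4 = (B**2 + (B + 0)*B) + 4 = (B**2 + B*B) + 4 = (B**2 + B**2) + 4 = 2*B**2 + 4 = 4 + 2*B**2)
(-878 + (19 + O(-3*1 - 5)*3))**2 = (-878 + (19 + (4 + 2*(-3*1 - 5)**2)*3))**2 = (-878 + (19 + (4 + 2*(-3 - 5)**2)*3))**2 = (-878 + (19 + (4 + 2*(-8)**2)*3))**2 = (-878 + (19 + (4 + 2*64)*3))**2 = (-878 + (19 + (4 + 128)*3))**2 = (-878 + (19 + 132*3))**2 = (-878 + (19 + 396))**2 = (-878 + 415)**2 = (-463)**2 = 214369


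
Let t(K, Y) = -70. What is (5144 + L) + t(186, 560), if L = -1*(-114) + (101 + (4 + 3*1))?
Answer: 5296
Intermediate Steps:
L = 222 (L = 114 + (101 + (4 + 3)) = 114 + (101 + 7) = 114 + 108 = 222)
(5144 + L) + t(186, 560) = (5144 + 222) - 70 = 5366 - 70 = 5296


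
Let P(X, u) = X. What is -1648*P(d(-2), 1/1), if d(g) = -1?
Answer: 1648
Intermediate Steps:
-1648*P(d(-2), 1/1) = -1648*(-1) = 1648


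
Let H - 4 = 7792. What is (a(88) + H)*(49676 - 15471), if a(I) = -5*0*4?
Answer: 266662180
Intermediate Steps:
a(I) = 0 (a(I) = 0*4 = 0)
H = 7796 (H = 4 + 7792 = 7796)
(a(88) + H)*(49676 - 15471) = (0 + 7796)*(49676 - 15471) = 7796*34205 = 266662180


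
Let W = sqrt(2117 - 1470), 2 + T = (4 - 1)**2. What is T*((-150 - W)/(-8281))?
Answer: 150/1183 + sqrt(647)/1183 ≈ 0.14830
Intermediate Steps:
T = 7 (T = -2 + (4 - 1)**2 = -2 + 3**2 = -2 + 9 = 7)
W = sqrt(647) ≈ 25.436
T*((-150 - W)/(-8281)) = 7*((-150 - sqrt(647))/(-8281)) = 7*((-150 - sqrt(647))*(-1/8281)) = 7*(150/8281 + sqrt(647)/8281) = 150/1183 + sqrt(647)/1183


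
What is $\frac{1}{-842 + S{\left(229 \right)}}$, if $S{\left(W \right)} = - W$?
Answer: $- \frac{1}{1071} \approx -0.00093371$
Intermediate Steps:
$\frac{1}{-842 + S{\left(229 \right)}} = \frac{1}{-842 - 229} = \frac{1}{-1071} = - \frac{1}{1071}$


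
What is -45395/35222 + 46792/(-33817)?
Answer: -3183230539/1191102374 ≈ -2.6725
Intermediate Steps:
-45395/35222 + 46792/(-33817) = -45395*1/35222 + 46792*(-1/33817) = -45395/35222 - 46792/33817 = -3183230539/1191102374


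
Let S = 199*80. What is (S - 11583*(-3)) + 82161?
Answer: 132830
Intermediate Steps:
S = 15920
(S - 11583*(-3)) + 82161 = (15920 - 11583*(-3)) + 82161 = (15920 + 34749) + 82161 = 50669 + 82161 = 132830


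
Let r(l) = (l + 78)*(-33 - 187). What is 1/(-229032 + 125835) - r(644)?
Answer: 16391811479/103197 ≈ 1.5884e+5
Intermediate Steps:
r(l) = -17160 - 220*l (r(l) = (78 + l)*(-220) = -17160 - 220*l)
1/(-229032 + 125835) - r(644) = 1/(-229032 + 125835) - (-17160 - 220*644) = 1/(-103197) - (-17160 - 141680) = -1/103197 - 1*(-158840) = -1/103197 + 158840 = 16391811479/103197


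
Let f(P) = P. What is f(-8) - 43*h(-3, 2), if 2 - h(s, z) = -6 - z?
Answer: -438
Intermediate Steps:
h(s, z) = 8 + z (h(s, z) = 2 - (-6 - z) = 2 + (6 + z) = 8 + z)
f(-8) - 43*h(-3, 2) = -8 - 43*(8 + 2) = -8 - 43*10 = -8 - 430 = -438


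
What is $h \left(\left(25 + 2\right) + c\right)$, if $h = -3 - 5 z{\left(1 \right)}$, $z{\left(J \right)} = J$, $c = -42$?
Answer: $120$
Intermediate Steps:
$h = -8$ ($h = -3 - 5 = -8$)
$h \left(\left(25 + 2\right) + c\right) = - 8 \left(\left(25 + 2\right) - 42\right) = - 8 \left(27 - 42\right) = \left(-8\right) \left(-15\right) = 120$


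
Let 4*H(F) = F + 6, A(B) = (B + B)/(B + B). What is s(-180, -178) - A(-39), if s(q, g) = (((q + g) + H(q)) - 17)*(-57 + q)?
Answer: 198367/2 ≈ 99184.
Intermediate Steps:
A(B) = 1 (A(B) = (2*B)/((2*B)) = (2*B)*(1/(2*B)) = 1)
H(F) = 3/2 + F/4 (H(F) = (F + 6)/4 = (6 + F)/4 = 3/2 + F/4)
s(q, g) = (-57 + q)*(-31/2 + g + 5*q/4) (s(q, g) = (((q + g) + (3/2 + q/4)) - 17)*(-57 + q) = (((g + q) + (3/2 + q/4)) - 17)*(-57 + q) = ((3/2 + g + 5*q/4) - 17)*(-57 + q) = (-31/2 + g + 5*q/4)*(-57 + q) = (-57 + q)*(-31/2 + g + 5*q/4))
s(-180, -178) - A(-39) = (1767/2 - 57*(-178) - 347/4*(-180) + (5/4)*(-180)² - 178*(-180)) - 1*1 = (1767/2 + 10146 + 15615 + (5/4)*32400 + 32040) - 1 = (1767/2 + 10146 + 15615 + 40500 + 32040) - 1 = 198369/2 - 1 = 198367/2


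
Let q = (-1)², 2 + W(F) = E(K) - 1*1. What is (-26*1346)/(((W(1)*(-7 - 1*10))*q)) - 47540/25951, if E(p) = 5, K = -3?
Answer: 453282418/441167 ≈ 1027.5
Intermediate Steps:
W(F) = 2 (W(F) = -2 + (5 - 1*1) = -2 + (5 - 1) = -2 + 4 = 2)
q = 1
(-26*1346)/(((W(1)*(-7 - 1*10))*q)) - 47540/25951 = (-26*1346)/(((2*(-7 - 1*10))*1)) - 47540/25951 = -34996*1/(2*(-7 - 10)) - 47540*1/25951 = -34996/((2*(-17))*1) - 47540/25951 = -34996/((-34*1)) - 47540/25951 = -34996/(-34) - 47540/25951 = -34996*(-1/34) - 47540/25951 = 17498/17 - 47540/25951 = 453282418/441167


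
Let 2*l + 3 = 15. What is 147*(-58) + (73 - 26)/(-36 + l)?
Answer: -255827/30 ≈ -8527.6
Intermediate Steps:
l = 6 (l = -3/2 + (½)*15 = -3/2 + 15/2 = 6)
147*(-58) + (73 - 26)/(-36 + l) = 147*(-58) + (73 - 26)/(-36 + 6) = -8526 + 47/(-30) = -8526 + 47*(-1/30) = -8526 - 47/30 = -255827/30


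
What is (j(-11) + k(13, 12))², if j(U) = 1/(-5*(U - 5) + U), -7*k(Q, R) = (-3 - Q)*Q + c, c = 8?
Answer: 190633249/233289 ≈ 817.16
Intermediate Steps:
k(Q, R) = -8/7 - Q*(-3 - Q)/7 (k(Q, R) = -((-3 - Q)*Q + 8)/7 = -(Q*(-3 - Q) + 8)/7 = -(8 + Q*(-3 - Q))/7 = -8/7 - Q*(-3 - Q)/7)
j(U) = 1/(25 - 4*U) (j(U) = 1/(-5*(-5 + U) + U) = 1/((25 - 5*U) + U) = 1/(25 - 4*U))
(j(-11) + k(13, 12))² = (-1/(-25 + 4*(-11)) + (-8/7 + (⅐)*13² + (3/7)*13))² = (-1/(-25 - 44) + (-8/7 + (⅐)*169 + 39/7))² = (-1/(-69) + (-8/7 + 169/7 + 39/7))² = (-1*(-1/69) + 200/7)² = (1/69 + 200/7)² = (13807/483)² = 190633249/233289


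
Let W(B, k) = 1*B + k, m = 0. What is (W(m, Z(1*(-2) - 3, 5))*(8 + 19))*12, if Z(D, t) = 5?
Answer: 1620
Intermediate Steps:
W(B, k) = B + k
(W(m, Z(1*(-2) - 3, 5))*(8 + 19))*12 = ((0 + 5)*(8 + 19))*12 = (5*27)*12 = 135*12 = 1620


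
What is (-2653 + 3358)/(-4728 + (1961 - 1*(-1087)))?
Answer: -47/112 ≈ -0.41964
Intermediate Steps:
(-2653 + 3358)/(-4728 + (1961 - 1*(-1087))) = 705/(-4728 + (1961 + 1087)) = 705/(-4728 + 3048) = 705/(-1680) = 705*(-1/1680) = -47/112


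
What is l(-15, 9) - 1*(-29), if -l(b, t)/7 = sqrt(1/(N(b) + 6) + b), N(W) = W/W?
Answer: 29 - 2*I*sqrt(182) ≈ 29.0 - 26.981*I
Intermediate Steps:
N(W) = 1
l(b, t) = -7*sqrt(1/7 + b) (l(b, t) = -7*sqrt(1/(1 + 6) + b) = -7*sqrt(1/7 + b))
l(-15, 9) - 1*(-29) = -sqrt(7 + 49*(-15)) - 1*(-29) = -sqrt(7 - 735) + 29 = -sqrt(-728) + 29 = -2*I*sqrt(182) + 29 = 29 - 2*I*sqrt(182)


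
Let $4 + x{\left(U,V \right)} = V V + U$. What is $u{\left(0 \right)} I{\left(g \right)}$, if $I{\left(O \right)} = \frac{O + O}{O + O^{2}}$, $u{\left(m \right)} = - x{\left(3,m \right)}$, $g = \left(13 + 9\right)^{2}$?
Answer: $\frac{2}{485} \approx 0.0041237$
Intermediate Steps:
$x{\left(U,V \right)} = -4 + U + V^{2}$ ($x{\left(U,V \right)} = -4 + \left(V V + U\right) = -4 + \left(V^{2} + U\right) = -4 + \left(U + V^{2}\right) = -4 + U + V^{2}$)
$g = 484$ ($g = 22^{2} = 484$)
$u{\left(m \right)} = 1 - m^{2}$ ($u{\left(m \right)} = - (-4 + 3 + m^{2}) = - (-1 + m^{2}) = 1 - m^{2}$)
$I{\left(O \right)} = \frac{2 O}{O + O^{2}}$
$u{\left(0 \right)} I{\left(g \right)} = \left(1 - 0^{2}\right) \frac{2}{1 + 484} = \left(1 - 0\right) \frac{2}{485} = \left(1 + 0\right) 2 \cdot \frac{1}{485} = 1 \cdot \frac{2}{485} = \frac{2}{485}$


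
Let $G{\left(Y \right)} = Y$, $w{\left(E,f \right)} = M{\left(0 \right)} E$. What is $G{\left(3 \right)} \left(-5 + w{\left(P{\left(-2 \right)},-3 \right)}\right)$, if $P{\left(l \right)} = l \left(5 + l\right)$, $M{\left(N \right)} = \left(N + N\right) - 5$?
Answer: $75$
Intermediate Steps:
$M{\left(N \right)} = -5 + 2 N$ ($M{\left(N \right)} = 2 N - 5 = -5 + 2 N$)
$w{\left(E,f \right)} = - 5 E$ ($w{\left(E,f \right)} = \left(-5 + 2 \cdot 0\right) E = \left(-5 + 0\right) E = - 5 E$)
$G{\left(3 \right)} \left(-5 + w{\left(P{\left(-2 \right)},-3 \right)}\right) = 3 \left(-5 - 5 \left(- 2 \left(5 - 2\right)\right)\right) = 3 \left(-5 - 5 \left(\left(-2\right) 3\right)\right) = 3 \left(-5 - -30\right) = 3 \left(-5 + 30\right) = 3 \cdot 25 = 75$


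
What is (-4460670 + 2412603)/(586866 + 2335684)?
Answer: -2048067/2922550 ≈ -0.70078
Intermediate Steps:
(-4460670 + 2412603)/(586866 + 2335684) = -2048067/2922550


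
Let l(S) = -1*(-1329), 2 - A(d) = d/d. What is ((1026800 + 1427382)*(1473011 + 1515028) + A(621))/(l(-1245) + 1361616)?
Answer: 7333191529099/1362945 ≈ 5.3804e+6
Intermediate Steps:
A(d) = 1 (A(d) = 2 - d/d = 2 - 1*1 = 2 - 1 = 1)
l(S) = 1329
((1026800 + 1427382)*(1473011 + 1515028) + A(621))/(l(-1245) + 1361616) = ((1026800 + 1427382)*(1473011 + 1515028) + 1)/(1329 + 1361616) = (2454182*2988039 + 1)/1362945 = (7333191529098 + 1)*(1/1362945) = 7333191529099*(1/1362945) = 7333191529099/1362945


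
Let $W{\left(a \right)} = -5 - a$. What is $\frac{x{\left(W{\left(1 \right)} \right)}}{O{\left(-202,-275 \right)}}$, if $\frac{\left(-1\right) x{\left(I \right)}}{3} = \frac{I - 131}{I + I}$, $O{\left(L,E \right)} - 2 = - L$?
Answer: $- \frac{137}{816} \approx -0.16789$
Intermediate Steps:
$O{\left(L,E \right)} = 2 - L$
$x{\left(I \right)} = - \frac{3 \left(-131 + I\right)}{2 I}$ ($x{\left(I \right)} = - 3 \frac{I - 131}{I + I} = - 3 \frac{-131 + I}{2 I} = - \frac{3 \left(-131 + I\right)}{2 I}$)
$\frac{x{\left(W{\left(1 \right)} \right)}}{O{\left(-202,-275 \right)}} = \frac{\frac{3}{2} \frac{1}{-5 - 1} \left(131 - \left(-5 - 1\right)\right)}{2 - -202} = \frac{\frac{3}{2} \frac{1}{-5 - 1} \left(131 - \left(-5 - 1\right)\right)}{2 + 202} = \frac{\frac{3}{2} \frac{1}{-6} \left(131 - -6\right)}{204} = \frac{3}{2} \left(- \frac{1}{6}\right) \left(131 + 6\right) \frac{1}{204} = \frac{3}{2} \left(- \frac{1}{6}\right) 137 \cdot \frac{1}{204} = \left(- \frac{137}{4}\right) \frac{1}{204} = - \frac{137}{816}$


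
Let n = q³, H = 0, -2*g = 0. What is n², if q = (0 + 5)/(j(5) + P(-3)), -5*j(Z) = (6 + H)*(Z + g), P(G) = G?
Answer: 15625/531441 ≈ 0.029401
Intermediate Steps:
g = 0 (g = -½*0 = 0)
j(Z) = -6*Z/5 (j(Z) = -(6 + 0)*(Z + 0)/5 = -6*Z/5)
q = -5/9 (q = (0 + 5)/(-6/5*5 - 3) = 5/(-6 - 3) = 5/(-9) = 5*(-⅑) = -5/9 ≈ -0.55556)
n = -125/729 (n = (-5/9)³ = -125/729 ≈ -0.17147)
n² = (-125/729)² = 15625/531441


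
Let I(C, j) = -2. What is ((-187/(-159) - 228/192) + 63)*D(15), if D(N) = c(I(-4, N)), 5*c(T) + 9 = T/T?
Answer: -160243/1590 ≈ -100.78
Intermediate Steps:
c(T) = -8/5 (c(T) = -9/5 + (T/T)/5 = -9/5 + (1/5)*1 = -9/5 + 1/5 = -8/5)
D(N) = -8/5
((-187/(-159) - 228/192) + 63)*D(15) = ((-187/(-159) - 228/192) + 63)*(-8/5) = ((-187*(-1/159) - 228*1/192) + 63)*(-8/5) = ((187/159 - 19/16) + 63)*(-8/5) = (-29/2544 + 63)*(-8/5) = (160243/2544)*(-8/5) = -160243/1590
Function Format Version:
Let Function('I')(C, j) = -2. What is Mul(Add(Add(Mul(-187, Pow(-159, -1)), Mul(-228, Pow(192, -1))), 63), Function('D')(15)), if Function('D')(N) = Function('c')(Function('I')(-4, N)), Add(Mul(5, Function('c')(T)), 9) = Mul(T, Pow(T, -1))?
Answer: Rational(-160243, 1590) ≈ -100.78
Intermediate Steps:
Function('c')(T) = Rational(-8, 5) (Function('c')(T) = Add(Rational(-9, 5), Mul(Rational(1, 5), Mul(T, Pow(T, -1)))) = Add(Rational(-9, 5), Mul(Rational(1, 5), 1)) = Add(Rational(-9, 5), Rational(1, 5)) = Rational(-8, 5))
Function('D')(N) = Rational(-8, 5)
Mul(Add(Add(Mul(-187, Pow(-159, -1)), Mul(-228, Pow(192, -1))), 63), Function('D')(15)) = Mul(Add(Add(Mul(-187, Pow(-159, -1)), Mul(-228, Pow(192, -1))), 63), Rational(-8, 5)) = Mul(Add(Add(Mul(-187, Rational(-1, 159)), Mul(-228, Rational(1, 192))), 63), Rational(-8, 5)) = Mul(Add(Add(Rational(187, 159), Rational(-19, 16)), 63), Rational(-8, 5)) = Mul(Add(Rational(-29, 2544), 63), Rational(-8, 5)) = Mul(Rational(160243, 2544), Rational(-8, 5)) = Rational(-160243, 1590)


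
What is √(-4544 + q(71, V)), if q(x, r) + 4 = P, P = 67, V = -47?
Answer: I*√4481 ≈ 66.94*I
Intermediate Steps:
q(x, r) = 63 (q(x, r) = -4 + 67 = 63)
√(-4544 + q(71, V)) = √(-4544 + 63) = √(-4481) = I*√4481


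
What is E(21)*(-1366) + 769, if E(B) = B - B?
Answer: 769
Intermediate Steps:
E(B) = 0
E(21)*(-1366) + 769 = 0*(-1366) + 769 = 0 + 769 = 769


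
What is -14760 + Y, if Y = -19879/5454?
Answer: -80520919/5454 ≈ -14764.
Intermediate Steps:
Y = -19879/5454 (Y = -19879*1/5454 = -19879/5454 ≈ -3.6448)
-14760 + Y = -14760 - 19879/5454 = -80520919/5454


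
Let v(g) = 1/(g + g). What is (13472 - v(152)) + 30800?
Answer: 13458687/304 ≈ 44272.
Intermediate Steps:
v(g) = 1/(2*g)
(13472 - v(152)) + 30800 = (13472 - 1/(2*152)) + 30800 = (13472 - 1*1/304) + 30800 = (13472 - 1/304) + 30800 = 4095487/304 + 30800 = 13458687/304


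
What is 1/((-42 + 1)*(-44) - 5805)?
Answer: -1/4001 ≈ -0.00024994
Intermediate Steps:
1/((-42 + 1)*(-44) - 5805) = 1/(-41*(-44) - 5805) = 1/(1804 - 5805) = 1/(-4001) = -1/4001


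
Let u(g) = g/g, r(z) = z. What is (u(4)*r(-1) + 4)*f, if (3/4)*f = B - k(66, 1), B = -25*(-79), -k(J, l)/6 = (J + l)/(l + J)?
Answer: 7924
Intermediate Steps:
k(J, l) = -6 (k(J, l) = -6*(J + l)/(l + J) = -6*(J + l)/(J + l) = -6*1 = -6)
u(g) = 1
B = 1975
f = 7924/3 (f = 4*(1975 - 1*(-6))/3 = 4*(1975 + 6)/3 = (4/3)*1981 = 7924/3 ≈ 2641.3)
(u(4)*r(-1) + 4)*f = (1*(-1) + 4)*(7924/3) = (-1 + 4)*(7924/3) = 3*(7924/3) = 7924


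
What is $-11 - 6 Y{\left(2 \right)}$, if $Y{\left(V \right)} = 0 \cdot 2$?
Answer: $-11$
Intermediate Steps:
$Y{\left(V \right)} = 0$
$-11 - 6 Y{\left(2 \right)} = -11 - 0 = -11 + 0 = -11$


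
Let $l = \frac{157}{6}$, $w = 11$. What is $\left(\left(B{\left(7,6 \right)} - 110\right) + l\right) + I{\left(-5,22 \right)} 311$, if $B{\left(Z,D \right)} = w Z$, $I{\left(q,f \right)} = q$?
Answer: $- \frac{9371}{6} \approx -1561.8$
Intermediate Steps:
$l = \frac{157}{6}$ ($l = 157 \cdot \frac{1}{6} = \frac{157}{6} \approx 26.167$)
$B{\left(Z,D \right)} = 11 Z$
$\left(\left(B{\left(7,6 \right)} - 110\right) + l\right) + I{\left(-5,22 \right)} 311 = \left(\left(11 \cdot 7 - 110\right) + \frac{157}{6}\right) - 1555 = \left(\left(77 - 110\right) + \frac{157}{6}\right) - 1555 = \left(-33 + \frac{157}{6}\right) - 1555 = - \frac{41}{6} - 1555 = - \frac{9371}{6}$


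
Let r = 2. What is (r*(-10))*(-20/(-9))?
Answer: -400/9 ≈ -44.444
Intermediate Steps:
(r*(-10))*(-20/(-9)) = (2*(-10))*(-20/(-9)) = -(-400)*(-1)/9 = -20*20/9 = -400/9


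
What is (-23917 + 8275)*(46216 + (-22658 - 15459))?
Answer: -126684558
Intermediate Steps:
(-23917 + 8275)*(46216 + (-22658 - 15459)) = -15642*(46216 - 38117) = -15642*8099 = -126684558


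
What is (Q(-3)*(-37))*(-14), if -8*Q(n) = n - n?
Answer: 0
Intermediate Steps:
Q(n) = 0 (Q(n) = -(n - n)/8 = -⅛*0 = 0)
(Q(-3)*(-37))*(-14) = (0*(-37))*(-14) = 0*(-14) = 0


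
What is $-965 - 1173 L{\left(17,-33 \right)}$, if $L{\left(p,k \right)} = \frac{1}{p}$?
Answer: $-1034$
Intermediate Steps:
$-965 - 1173 L{\left(17,-33 \right)} = -965 - \frac{1173}{17} = -965 - 69 = -1034$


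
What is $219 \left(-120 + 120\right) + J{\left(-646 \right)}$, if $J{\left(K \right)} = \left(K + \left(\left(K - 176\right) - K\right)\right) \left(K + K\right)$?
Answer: $1062024$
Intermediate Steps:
$J{\left(K \right)} = 2 K \left(-176 + K\right)$ ($J{\left(K \right)} = \left(K + \left(\left(K - 176\right) - K\right)\right) 2 K = \left(K + \left(\left(-176 + K\right) - K\right)\right) 2 K = \left(K - 176\right) 2 K = \left(-176 + K\right) 2 K = 2 K \left(-176 + K\right)$)
$219 \left(-120 + 120\right) + J{\left(-646 \right)} = 219 \left(-120 + 120\right) + 2 \left(-646\right) \left(-176 - 646\right) = 219 \cdot 0 + 2 \left(-646\right) \left(-822\right) = 0 + 1062024 = 1062024$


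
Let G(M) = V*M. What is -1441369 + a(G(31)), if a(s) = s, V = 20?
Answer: -1440749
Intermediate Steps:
G(M) = 20*M
-1441369 + a(G(31)) = -1441369 + 20*31 = -1441369 + 620 = -1440749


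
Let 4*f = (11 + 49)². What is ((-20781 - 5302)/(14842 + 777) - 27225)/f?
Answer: -212626679/7028550 ≈ -30.252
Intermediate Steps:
f = 900 (f = (11 + 49)²/4 = (¼)*60² = (¼)*3600 = 900)
((-20781 - 5302)/(14842 + 777) - 27225)/f = ((-20781 - 5302)/(14842 + 777) - 27225)/900 = (-26083/15619 - 27225)*(1/900) = -425253358/15619*1/900 = -212626679/7028550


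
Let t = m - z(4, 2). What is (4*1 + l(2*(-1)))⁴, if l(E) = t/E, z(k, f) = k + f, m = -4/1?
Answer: 6561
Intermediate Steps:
m = -4 (m = -4*1 = -4)
z(k, f) = f + k
t = -10 (t = -4 - (2 + 4) = -4 - 1*6 = -4 - 6 = -10)
l(E) = -10/E
(4*1 + l(2*(-1)))⁴ = (4*1 - 10/(2*(-1)))⁴ = (4 - 10/(-2))⁴ = (4 - 10*(-½))⁴ = (4 + 5)⁴ = 9⁴ = 6561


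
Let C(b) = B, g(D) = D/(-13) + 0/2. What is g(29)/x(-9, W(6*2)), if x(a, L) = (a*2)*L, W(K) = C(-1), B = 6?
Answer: 29/1404 ≈ 0.020655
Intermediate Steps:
g(D) = -D/13 (g(D) = D*(-1/13) + 0*(½) = -D/13 + 0 = -D/13)
C(b) = 6
W(K) = 6
x(a, L) = 2*L*a (x(a, L) = (2*a)*L = 2*L*a)
g(29)/x(-9, W(6*2)) = (-1/13*29)/((2*6*(-9))) = -29/13/(-108) = -29/13*(-1/108) = 29/1404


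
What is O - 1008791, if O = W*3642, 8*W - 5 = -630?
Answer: -5173289/4 ≈ -1.2933e+6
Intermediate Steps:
W = -625/8 (W = 5/8 + (1/8)*(-630) = 5/8 - 315/4 = -625/8 ≈ -78.125)
O = -1138125/4 (O = -625/8*3642 = -1138125/4 ≈ -2.8453e+5)
O - 1008791 = -1138125/4 - 1008791 = -5173289/4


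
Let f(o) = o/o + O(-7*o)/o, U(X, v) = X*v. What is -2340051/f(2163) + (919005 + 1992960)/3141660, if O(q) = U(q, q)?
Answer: -29345880326/1387409417 ≈ -21.152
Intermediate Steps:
O(q) = q² (O(q) = q*q = q²)
f(o) = 1 + 49*o (f(o) = o/o + (-7*o)²/o = 1 + (49*o²)/o = 1 + 49*o)
-2340051/f(2163) + (919005 + 1992960)/3141660 = -2340051/(1 + 49*2163) + (919005 + 1992960)/3141660 = -2340051/(1 + 105987) + 2911965*(1/3141660) = -2340051/105988 + 194131/209444 = -29345880326/1387409417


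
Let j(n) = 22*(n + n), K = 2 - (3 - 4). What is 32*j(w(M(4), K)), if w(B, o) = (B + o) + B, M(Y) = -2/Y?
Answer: 2816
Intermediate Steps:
K = 3 (K = 2 - 1*(-1) = 2 + 1 = 3)
w(B, o) = o + 2*B
j(n) = 44*n (j(n) = 22*(2*n) = 44*n)
32*j(w(M(4), K)) = 32*(44*(3 + 2*(-2/4))) = 32*(44*(3 + 2*(-2*¼))) = 32*(44*(3 + 2*(-½))) = 32*(44*(3 - 1)) = 32*(44*2) = 32*88 = 2816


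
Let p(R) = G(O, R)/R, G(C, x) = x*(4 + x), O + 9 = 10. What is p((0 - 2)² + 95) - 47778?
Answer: -47675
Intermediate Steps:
O = 1 (O = -9 + 10 = 1)
p(R) = 4 + R (p(R) = (R*(4 + R))/R = 4 + R)
p((0 - 2)² + 95) - 47778 = (4 + ((0 - 2)² + 95)) - 47778 = (4 + ((-2)² + 95)) - 47778 = (4 + (4 + 95)) - 47778 = (4 + 99) - 47778 = 103 - 47778 = -47675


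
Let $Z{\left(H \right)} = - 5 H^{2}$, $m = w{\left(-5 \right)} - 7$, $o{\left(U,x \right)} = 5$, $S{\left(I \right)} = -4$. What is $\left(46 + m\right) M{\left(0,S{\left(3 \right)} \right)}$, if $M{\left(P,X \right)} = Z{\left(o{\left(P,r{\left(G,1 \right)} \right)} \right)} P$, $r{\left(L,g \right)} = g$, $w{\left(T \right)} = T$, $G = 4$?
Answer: $0$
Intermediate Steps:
$m = -12$ ($m = -5 - 7 = -12$)
$M{\left(P,X \right)} = - 125 P$ ($M{\left(P,X \right)} = - 5 \cdot 5^{2} P = \left(-5\right) 25 P = - 125 P$)
$\left(46 + m\right) M{\left(0,S{\left(3 \right)} \right)} = \left(46 - 12\right) \left(\left(-125\right) 0\right) = 34 \cdot 0 = 0$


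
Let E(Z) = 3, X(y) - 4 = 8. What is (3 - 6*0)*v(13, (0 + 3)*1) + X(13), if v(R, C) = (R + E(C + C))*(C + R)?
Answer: 780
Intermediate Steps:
X(y) = 12 (X(y) = 4 + 8 = 12)
v(R, C) = (3 + R)*(C + R) (v(R, C) = (R + 3)*(C + R) = (3 + R)*(C + R))
(3 - 6*0)*v(13, (0 + 3)*1) + X(13) = (3 - 6*0)*(13² + 3*((0 + 3)*1) + 3*13 + ((0 + 3)*1)*13) + 12 = (3 + 0)*(169 + 3*(3*1) + 39 + (3*1)*13) + 12 = 3*(169 + 3*3 + 39 + 3*13) + 12 = 3*(169 + 9 + 39 + 39) + 12 = 3*256 + 12 = 768 + 12 = 780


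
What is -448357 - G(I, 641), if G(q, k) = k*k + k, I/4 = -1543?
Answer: -859879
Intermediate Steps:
I = -6172 (I = 4*(-1543) = -6172)
G(q, k) = k + k² (G(q, k) = k² + k = k + k²)
-448357 - G(I, 641) = -448357 - 641*(1 + 641) = -448357 - 641*642 = -448357 - 1*411522 = -448357 - 411522 = -859879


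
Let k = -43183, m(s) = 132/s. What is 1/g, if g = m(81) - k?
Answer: 27/1165985 ≈ 2.3156e-5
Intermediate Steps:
g = 1165985/27 (g = 132/81 - 1*(-43183) = 132*(1/81) + 43183 = 44/27 + 43183 = 1165985/27 ≈ 43185.)
1/g = 1/(1165985/27) = 27/1165985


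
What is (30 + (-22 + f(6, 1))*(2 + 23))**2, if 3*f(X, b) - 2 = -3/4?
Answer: 37393225/144 ≈ 2.5968e+5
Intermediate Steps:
f(X, b) = 5/12 (f(X, b) = 2/3 + (-3/4)/3 = 2/3 + (-3*1/4)/3 = 2/3 + (1/3)*(-3/4) = 2/3 - 1/4 = 5/12)
(30 + (-22 + f(6, 1))*(2 + 23))**2 = (30 + (-22 + 5/12)*(2 + 23))**2 = (30 - 259/12*25)**2 = (30 - 6475/12)**2 = (-6115/12)**2 = 37393225/144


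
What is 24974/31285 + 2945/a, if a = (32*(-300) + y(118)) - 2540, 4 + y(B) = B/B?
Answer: 211124957/379893755 ≈ 0.55575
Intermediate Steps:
y(B) = -3 (y(B) = -4 + B/B = -4 + 1 = -3)
a = -12143 (a = (32*(-300) - 3) - 2540 = (-9600 - 3) - 2540 = -9603 - 2540 = -12143)
24974/31285 + 2945/a = 24974/31285 + 2945/(-12143) = 24974*(1/31285) + 2945*(-1/12143) = 24974/31285 - 2945/12143 = 211124957/379893755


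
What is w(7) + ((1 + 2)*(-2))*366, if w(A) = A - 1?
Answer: -2190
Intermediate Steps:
w(A) = -1 + A
w(7) + ((1 + 2)*(-2))*366 = (-1 + 7) + ((1 + 2)*(-2))*366 = 6 + (3*(-2))*366 = 6 - 6*366 = 6 - 2196 = -2190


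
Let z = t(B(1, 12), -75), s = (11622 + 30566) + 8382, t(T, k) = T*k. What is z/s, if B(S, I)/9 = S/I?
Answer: -45/40456 ≈ -0.0011123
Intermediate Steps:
B(S, I) = 9*S/I (B(S, I) = 9*(S/I) = 9*S/I)
s = 50570 (s = 42188 + 8382 = 50570)
z = -225/4 (z = (9*1/12)*(-75) = (9*1*(1/12))*(-75) = (¾)*(-75) = -225/4 ≈ -56.250)
z/s = -225/4/50570 = -225/4*1/50570 = -45/40456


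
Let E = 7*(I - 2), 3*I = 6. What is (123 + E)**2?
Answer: 15129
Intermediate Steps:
I = 2 (I = (1/3)*6 = 2)
E = 0 (E = 7*(2 - 2) = 7*0 = 0)
(123 + E)**2 = (123 + 0)**2 = 123**2 = 15129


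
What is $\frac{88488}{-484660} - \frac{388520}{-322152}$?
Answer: $\frac{4993547407}{4879193385} \approx 1.0234$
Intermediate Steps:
$\frac{88488}{-484660} - \frac{388520}{-322152} = 88488 \left(- \frac{1}{484660}\right) - - \frac{48565}{40269} = - \frac{22122}{121165} + \frac{48565}{40269} = \frac{4993547407}{4879193385}$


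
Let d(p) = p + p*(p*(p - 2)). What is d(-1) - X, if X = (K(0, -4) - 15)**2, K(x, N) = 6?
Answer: -85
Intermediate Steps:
X = 81 (X = (6 - 15)**2 = (-9)**2 = 81)
d(p) = p + p**2*(-2 + p) (d(p) = p + p*(p*(-2 + p)) = p + p**2*(-2 + p))
d(-1) - X = -(1 + (-1)**2 - 2*(-1)) - 1*81 = -(1 + 1 + 2) - 81 = -1*4 - 81 = -4 - 81 = -85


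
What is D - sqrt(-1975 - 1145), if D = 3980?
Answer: 3980 - 4*I*sqrt(195) ≈ 3980.0 - 55.857*I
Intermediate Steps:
D - sqrt(-1975 - 1145) = 3980 - sqrt(-1975 - 1145) = 3980 - sqrt(-3120) = 3980 - 4*I*sqrt(195)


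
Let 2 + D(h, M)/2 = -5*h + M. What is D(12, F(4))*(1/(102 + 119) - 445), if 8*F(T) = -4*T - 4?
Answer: 12686376/221 ≈ 57404.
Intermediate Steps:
F(T) = -1/2 - T/2 (F(T) = (-4*T - 4)/8 = (-4 - 4*T)/8 = -1/2 - T/2)
D(h, M) = -4 - 10*h + 2*M (D(h, M) = -4 + 2*(-5*h + M) = -4 + 2*(M - 5*h) = -4 + (-10*h + 2*M) = -4 - 10*h + 2*M)
D(12, F(4))*(1/(102 + 119) - 445) = (-4 - 10*12 + 2*(-1/2 - 1/2*4))*(1/(102 + 119) - 445) = (-4 - 120 + 2*(-1/2 - 2))*(1/221 - 445) = (-4 - 120 + 2*(-5/2))*(1/221 - 445) = (-4 - 120 - 5)*(-98344/221) = -129*(-98344/221) = 12686376/221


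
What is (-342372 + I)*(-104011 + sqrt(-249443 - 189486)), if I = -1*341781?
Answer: 71159437683 - 684153*I*sqrt(438929) ≈ 7.1159e+10 - 4.5326e+8*I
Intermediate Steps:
I = -341781
(-342372 + I)*(-104011 + sqrt(-249443 - 189486)) = (-342372 - 341781)*(-104011 + sqrt(-249443 - 189486)) = -684153*(-104011 + sqrt(-438929)) = -684153*(-104011 + I*sqrt(438929)) = 71159437683 - 684153*I*sqrt(438929)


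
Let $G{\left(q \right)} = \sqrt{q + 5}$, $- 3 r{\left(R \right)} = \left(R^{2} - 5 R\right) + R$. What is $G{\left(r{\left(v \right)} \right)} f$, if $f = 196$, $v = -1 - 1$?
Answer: $196$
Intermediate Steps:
$v = -2$
$r{\left(R \right)} = - \frac{R^{2}}{3} + \frac{4 R}{3}$ ($r{\left(R \right)} = - \frac{\left(R^{2} - 5 R\right) + R}{3} = - \frac{R^{2} - 4 R}{3} = - \frac{R^{2}}{3} + \frac{4 R}{3}$)
$G{\left(q \right)} = \sqrt{5 + q}$
$G{\left(r{\left(v \right)} \right)} f = \sqrt{5 + \frac{1}{3} \left(-2\right) \left(4 - -2\right)} 196 = \sqrt{5 + \frac{1}{3} \left(-2\right) \left(4 + 2\right)} 196 = \sqrt{5 + \frac{1}{3} \left(-2\right) 6} \cdot 196 = \sqrt{5 - 4} \cdot 196 = \sqrt{1} \cdot 196 = 1 \cdot 196 = 196$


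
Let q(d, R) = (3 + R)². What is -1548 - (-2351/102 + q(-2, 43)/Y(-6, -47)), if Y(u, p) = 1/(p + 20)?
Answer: 5671919/102 ≈ 55607.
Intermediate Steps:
Y(u, p) = 1/(20 + p)
-1548 - (-2351/102 + q(-2, 43)/Y(-6, -47)) = -1548 - (-2351/102 + (3 + 43)²/(1/(20 - 47))) = -1548 - (-2351*1/102 + 46²/(1/(-27))) = -1548 - (-2351/102 + 2116/(-1/27)) = -1548 - (-2351/102 + 2116*(-27)) = -1548 - (-2351/102 - 57132) = -1548 - 1*(-5829815/102) = -1548 + 5829815/102 = 5671919/102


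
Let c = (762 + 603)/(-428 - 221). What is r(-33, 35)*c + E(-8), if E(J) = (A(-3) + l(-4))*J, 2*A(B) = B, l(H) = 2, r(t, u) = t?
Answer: 3859/59 ≈ 65.407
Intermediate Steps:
A(B) = B/2
E(J) = J/2 (E(J) = ((1/2)*(-3) + 2)*J = (-3/2 + 2)*J = J/2)
c = -1365/649 (c = 1365/(-649) = 1365*(-1/649) = -1365/649 ≈ -2.1032)
r(-33, 35)*c + E(-8) = -33*(-1365/649) + (1/2)*(-8) = 4095/59 - 4 = 3859/59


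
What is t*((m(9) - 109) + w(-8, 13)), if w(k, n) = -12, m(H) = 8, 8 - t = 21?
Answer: 1469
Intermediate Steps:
t = -13 (t = 8 - 1*21 = 8 - 21 = -13)
t*((m(9) - 109) + w(-8, 13)) = -13*((8 - 109) - 12) = -13*(-101 - 12) = -13*(-113) = 1469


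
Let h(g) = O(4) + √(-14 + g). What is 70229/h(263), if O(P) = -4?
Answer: 280916/233 + 70229*√249/233 ≈ 5961.9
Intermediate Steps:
h(g) = -4 + √(-14 + g)
70229/h(263) = 70229/(-4 + √(-14 + 263)) = 70229/(-4 + √249)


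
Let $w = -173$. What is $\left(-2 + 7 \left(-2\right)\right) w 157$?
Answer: $434576$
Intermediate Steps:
$\left(-2 + 7 \left(-2\right)\right) w 157 = \left(-2 + 7 \left(-2\right)\right) \left(-173\right) 157 = \left(-2 - 14\right) \left(-173\right) 157 = \left(-16\right) \left(-173\right) 157 = 2768 \cdot 157 = 434576$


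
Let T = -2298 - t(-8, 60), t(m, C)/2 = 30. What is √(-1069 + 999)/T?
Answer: -I*√70/2358 ≈ -0.0035482*I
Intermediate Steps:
t(m, C) = 60 (t(m, C) = 2*30 = 60)
T = -2358 (T = -2298 - 1*60 = -2298 - 60 = -2358)
√(-1069 + 999)/T = √(-1069 + 999)/(-2358) = √(-70)*(-1/2358) = (I*√70)*(-1/2358) = -I*√70/2358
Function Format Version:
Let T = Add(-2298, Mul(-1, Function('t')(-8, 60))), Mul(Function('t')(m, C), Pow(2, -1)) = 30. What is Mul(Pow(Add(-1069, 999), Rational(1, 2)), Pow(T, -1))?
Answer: Mul(Rational(-1, 2358), I, Pow(70, Rational(1, 2))) ≈ Mul(-0.0035482, I)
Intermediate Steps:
Function('t')(m, C) = 60 (Function('t')(m, C) = Mul(2, 30) = 60)
T = -2358 (T = Add(-2298, Mul(-1, 60)) = Add(-2298, -60) = -2358)
Mul(Pow(Add(-1069, 999), Rational(1, 2)), Pow(T, -1)) = Mul(Pow(Add(-1069, 999), Rational(1, 2)), Pow(-2358, -1)) = Mul(Pow(-70, Rational(1, 2)), Rational(-1, 2358)) = Mul(Mul(I, Pow(70, Rational(1, 2))), Rational(-1, 2358)) = Mul(Rational(-1, 2358), I, Pow(70, Rational(1, 2)))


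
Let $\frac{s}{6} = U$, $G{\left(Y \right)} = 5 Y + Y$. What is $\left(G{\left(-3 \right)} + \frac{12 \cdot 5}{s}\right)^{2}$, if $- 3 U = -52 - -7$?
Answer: $\frac{2704}{9} \approx 300.44$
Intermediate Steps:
$G{\left(Y \right)} = 6 Y$
$U = 15$ ($U = - \frac{-52 - -7}{3} = - \frac{-52 + 7}{3} = \left(- \frac{1}{3}\right) \left(-45\right) = 15$)
$s = 90$ ($s = 6 \cdot 15 = 90$)
$\left(G{\left(-3 \right)} + \frac{12 \cdot 5}{s}\right)^{2} = \left(6 \left(-3\right) + \frac{12 \cdot 5}{90}\right)^{2} = \left(-18 + 60 \cdot \frac{1}{90}\right)^{2} = \left(-18 + \frac{2}{3}\right)^{2} = \left(- \frac{52}{3}\right)^{2} = \frac{2704}{9}$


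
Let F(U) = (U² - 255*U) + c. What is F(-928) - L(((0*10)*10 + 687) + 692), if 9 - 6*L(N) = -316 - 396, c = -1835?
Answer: 6575213/6 ≈ 1.0959e+6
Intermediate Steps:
F(U) = -1835 + U² - 255*U (F(U) = (U² - 255*U) - 1835 = -1835 + U² - 255*U)
L(N) = 721/6 (L(N) = 3/2 - (-316 - 396)/6 = 3/2 - ⅙*(-712) = 3/2 + 356/3 = 721/6)
F(-928) - L(((0*10)*10 + 687) + 692) = (-1835 + (-928)² - 255*(-928)) - 1*721/6 = (-1835 + 861184 + 236640) - 721/6 = 1095989 - 721/6 = 6575213/6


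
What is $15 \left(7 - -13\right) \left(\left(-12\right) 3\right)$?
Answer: $-10800$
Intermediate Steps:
$15 \left(7 - -13\right) \left(\left(-12\right) 3\right) = 15 \left(7 + 13\right) \left(-36\right) = 15 \cdot 20 \left(-36\right) = 300 \left(-36\right) = -10800$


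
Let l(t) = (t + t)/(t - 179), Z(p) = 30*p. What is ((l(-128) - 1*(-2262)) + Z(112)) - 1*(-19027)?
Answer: 7567499/307 ≈ 24650.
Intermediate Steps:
l(t) = 2*t/(-179 + t) (l(t) = (2*t)/(-179 + t) = 2*t/(-179 + t))
((l(-128) - 1*(-2262)) + Z(112)) - 1*(-19027) = ((2*(-128)/(-179 - 128) - 1*(-2262)) + 30*112) - 1*(-19027) = ((2*(-128)/(-307) + 2262) + 3360) + 19027 = ((2*(-128)*(-1/307) + 2262) + 3360) + 19027 = ((256/307 + 2262) + 3360) + 19027 = (694690/307 + 3360) + 19027 = 1726210/307 + 19027 = 7567499/307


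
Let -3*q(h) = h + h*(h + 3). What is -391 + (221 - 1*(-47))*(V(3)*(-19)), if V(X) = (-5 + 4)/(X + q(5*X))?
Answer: -10266/23 ≈ -446.35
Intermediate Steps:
q(h) = -h/3 - h*(3 + h)/3 (q(h) = -(h + h*(h + 3))/3 = -(h + h*(3 + h))/3 = -h/3 - h*(3 + h)/3)
V(X) = -1/(X - 5*X*(4 + 5*X)/3) (V(X) = (-5 + 4)/(X - 5*X*(4 + 5*X)/3) = -1/(X - 5*X*(4 + 5*X)/3))
-391 + (221 - 1*(-47))*(V(3)*(-19)) = -391 + (221 - 1*(-47))*((3/(3*(17 + 25*3)))*(-19)) = -391 + (221 + 47)*((3*(1/3)/(17 + 75))*(-19)) = -391 + 268*((3*(1/3)/92)*(-19)) = -391 + 268*((3*(1/3)*(1/92))*(-19)) = -391 + 268*((1/92)*(-19)) = -391 + 268*(-19/92) = -391 - 1273/23 = -10266/23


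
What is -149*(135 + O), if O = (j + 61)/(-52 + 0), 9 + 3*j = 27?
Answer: -1035997/52 ≈ -19923.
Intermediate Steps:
j = 6 (j = -3 + (⅓)*27 = -3 + 9 = 6)
O = -67/52 (O = (6 + 61)/(-52 + 0) = 67/(-52) = 67*(-1/52) = -67/52 ≈ -1.2885)
-149*(135 + O) = -149*(135 - 67/52) = -149*6953/52 = -1035997/52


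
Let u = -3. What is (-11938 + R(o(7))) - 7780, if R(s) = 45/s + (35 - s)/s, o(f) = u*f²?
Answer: -2898773/147 ≈ -19720.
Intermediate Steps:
o(f) = -3*f²
R(s) = 45/s + (35 - s)/s
(-11938 + R(o(7))) - 7780 = (-11938 + (80 - (-3)*7²)/((-3*7²))) - 7780 = (-11938 + (80 - (-3)*49)/((-3*49))) - 7780 = (-11938 + (80 - 1*(-147))/(-147)) - 7780 = (-11938 - (80 + 147)/147) - 7780 = (-11938 - 1/147*227) - 7780 = (-11938 - 227/147) - 7780 = -1755113/147 - 7780 = -2898773/147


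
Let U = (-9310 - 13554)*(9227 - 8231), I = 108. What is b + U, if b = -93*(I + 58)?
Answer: -22787982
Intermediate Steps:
b = -15438 (b = -93*(108 + 58) = -93*166 = -15438)
U = -22772544 (U = -22864*996 = -22772544)
b + U = -15438 - 22772544 = -22787982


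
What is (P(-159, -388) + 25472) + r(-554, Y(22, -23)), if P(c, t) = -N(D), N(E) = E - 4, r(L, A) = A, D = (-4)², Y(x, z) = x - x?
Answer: 25460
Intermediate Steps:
Y(x, z) = 0
D = 16
N(E) = -4 + E
P(c, t) = -12 (P(c, t) = -(-4 + 16) = -1*12 = -12)
(P(-159, -388) + 25472) + r(-554, Y(22, -23)) = (-12 + 25472) + 0 = 25460 + 0 = 25460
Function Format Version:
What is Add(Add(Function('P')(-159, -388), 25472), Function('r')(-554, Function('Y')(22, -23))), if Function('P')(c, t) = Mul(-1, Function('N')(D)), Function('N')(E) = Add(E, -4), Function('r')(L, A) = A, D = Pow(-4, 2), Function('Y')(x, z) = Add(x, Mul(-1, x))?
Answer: 25460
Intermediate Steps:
Function('Y')(x, z) = 0
D = 16
Function('N')(E) = Add(-4, E)
Function('P')(c, t) = -12 (Function('P')(c, t) = Mul(-1, Add(-4, 16)) = Mul(-1, 12) = -12)
Add(Add(Function('P')(-159, -388), 25472), Function('r')(-554, Function('Y')(22, -23))) = Add(Add(-12, 25472), 0) = Add(25460, 0) = 25460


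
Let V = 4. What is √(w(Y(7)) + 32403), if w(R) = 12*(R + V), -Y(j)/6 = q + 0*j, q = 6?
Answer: √32019 ≈ 178.94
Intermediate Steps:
Y(j) = -36 (Y(j) = -6*(6 + 0*j) = -6*(6 + 0) = -6*6 = -36)
w(R) = 48 + 12*R (w(R) = 12*(R + 4) = 12*(4 + R) = 48 + 12*R)
√(w(Y(7)) + 32403) = √((48 + 12*(-36)) + 32403) = √((48 - 432) + 32403) = √(-384 + 32403) = √32019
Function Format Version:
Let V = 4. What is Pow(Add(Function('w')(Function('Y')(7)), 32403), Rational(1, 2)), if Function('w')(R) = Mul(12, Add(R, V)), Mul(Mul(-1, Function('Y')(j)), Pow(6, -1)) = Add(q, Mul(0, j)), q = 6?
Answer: Pow(32019, Rational(1, 2)) ≈ 178.94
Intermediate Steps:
Function('Y')(j) = -36 (Function('Y')(j) = Mul(-6, Add(6, Mul(0, j))) = Mul(-6, Add(6, 0)) = Mul(-6, 6) = -36)
Function('w')(R) = Add(48, Mul(12, R)) (Function('w')(R) = Mul(12, Add(R, 4)) = Mul(12, Add(4, R)) = Add(48, Mul(12, R)))
Pow(Add(Function('w')(Function('Y')(7)), 32403), Rational(1, 2)) = Pow(Add(Add(48, Mul(12, -36)), 32403), Rational(1, 2)) = Pow(Add(Add(48, -432), 32403), Rational(1, 2)) = Pow(Add(-384, 32403), Rational(1, 2)) = Pow(32019, Rational(1, 2))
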